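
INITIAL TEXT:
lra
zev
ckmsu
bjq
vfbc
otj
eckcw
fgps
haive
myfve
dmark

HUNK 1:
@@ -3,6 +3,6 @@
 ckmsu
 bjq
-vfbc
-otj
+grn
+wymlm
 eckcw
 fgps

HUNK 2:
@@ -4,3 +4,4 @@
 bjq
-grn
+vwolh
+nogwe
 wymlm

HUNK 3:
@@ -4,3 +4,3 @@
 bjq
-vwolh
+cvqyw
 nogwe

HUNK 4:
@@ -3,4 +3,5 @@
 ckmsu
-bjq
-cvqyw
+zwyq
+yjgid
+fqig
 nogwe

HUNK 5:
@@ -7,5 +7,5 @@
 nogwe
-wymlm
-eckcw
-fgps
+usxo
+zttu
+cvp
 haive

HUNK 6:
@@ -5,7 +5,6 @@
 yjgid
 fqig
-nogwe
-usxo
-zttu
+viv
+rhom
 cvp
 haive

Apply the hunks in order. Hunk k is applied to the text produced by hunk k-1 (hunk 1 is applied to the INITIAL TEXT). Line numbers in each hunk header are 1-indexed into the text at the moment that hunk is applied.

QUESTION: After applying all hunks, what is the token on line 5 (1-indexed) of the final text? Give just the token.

Hunk 1: at line 3 remove [vfbc,otj] add [grn,wymlm] -> 11 lines: lra zev ckmsu bjq grn wymlm eckcw fgps haive myfve dmark
Hunk 2: at line 4 remove [grn] add [vwolh,nogwe] -> 12 lines: lra zev ckmsu bjq vwolh nogwe wymlm eckcw fgps haive myfve dmark
Hunk 3: at line 4 remove [vwolh] add [cvqyw] -> 12 lines: lra zev ckmsu bjq cvqyw nogwe wymlm eckcw fgps haive myfve dmark
Hunk 4: at line 3 remove [bjq,cvqyw] add [zwyq,yjgid,fqig] -> 13 lines: lra zev ckmsu zwyq yjgid fqig nogwe wymlm eckcw fgps haive myfve dmark
Hunk 5: at line 7 remove [wymlm,eckcw,fgps] add [usxo,zttu,cvp] -> 13 lines: lra zev ckmsu zwyq yjgid fqig nogwe usxo zttu cvp haive myfve dmark
Hunk 6: at line 5 remove [nogwe,usxo,zttu] add [viv,rhom] -> 12 lines: lra zev ckmsu zwyq yjgid fqig viv rhom cvp haive myfve dmark
Final line 5: yjgid

Answer: yjgid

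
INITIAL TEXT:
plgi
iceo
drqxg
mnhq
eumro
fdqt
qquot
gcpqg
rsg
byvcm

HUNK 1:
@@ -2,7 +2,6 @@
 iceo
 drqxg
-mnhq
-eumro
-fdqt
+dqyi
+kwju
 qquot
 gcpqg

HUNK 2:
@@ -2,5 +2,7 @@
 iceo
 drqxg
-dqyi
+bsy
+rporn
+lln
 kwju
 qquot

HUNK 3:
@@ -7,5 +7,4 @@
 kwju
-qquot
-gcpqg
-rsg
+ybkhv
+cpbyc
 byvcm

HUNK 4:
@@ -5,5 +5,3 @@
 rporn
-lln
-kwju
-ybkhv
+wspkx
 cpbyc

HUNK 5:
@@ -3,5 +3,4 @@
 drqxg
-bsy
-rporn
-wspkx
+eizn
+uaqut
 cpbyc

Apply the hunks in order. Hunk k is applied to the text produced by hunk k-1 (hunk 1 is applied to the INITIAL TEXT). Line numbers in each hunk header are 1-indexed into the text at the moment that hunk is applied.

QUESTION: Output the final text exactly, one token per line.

Hunk 1: at line 2 remove [mnhq,eumro,fdqt] add [dqyi,kwju] -> 9 lines: plgi iceo drqxg dqyi kwju qquot gcpqg rsg byvcm
Hunk 2: at line 2 remove [dqyi] add [bsy,rporn,lln] -> 11 lines: plgi iceo drqxg bsy rporn lln kwju qquot gcpqg rsg byvcm
Hunk 3: at line 7 remove [qquot,gcpqg,rsg] add [ybkhv,cpbyc] -> 10 lines: plgi iceo drqxg bsy rporn lln kwju ybkhv cpbyc byvcm
Hunk 4: at line 5 remove [lln,kwju,ybkhv] add [wspkx] -> 8 lines: plgi iceo drqxg bsy rporn wspkx cpbyc byvcm
Hunk 5: at line 3 remove [bsy,rporn,wspkx] add [eizn,uaqut] -> 7 lines: plgi iceo drqxg eizn uaqut cpbyc byvcm

Answer: plgi
iceo
drqxg
eizn
uaqut
cpbyc
byvcm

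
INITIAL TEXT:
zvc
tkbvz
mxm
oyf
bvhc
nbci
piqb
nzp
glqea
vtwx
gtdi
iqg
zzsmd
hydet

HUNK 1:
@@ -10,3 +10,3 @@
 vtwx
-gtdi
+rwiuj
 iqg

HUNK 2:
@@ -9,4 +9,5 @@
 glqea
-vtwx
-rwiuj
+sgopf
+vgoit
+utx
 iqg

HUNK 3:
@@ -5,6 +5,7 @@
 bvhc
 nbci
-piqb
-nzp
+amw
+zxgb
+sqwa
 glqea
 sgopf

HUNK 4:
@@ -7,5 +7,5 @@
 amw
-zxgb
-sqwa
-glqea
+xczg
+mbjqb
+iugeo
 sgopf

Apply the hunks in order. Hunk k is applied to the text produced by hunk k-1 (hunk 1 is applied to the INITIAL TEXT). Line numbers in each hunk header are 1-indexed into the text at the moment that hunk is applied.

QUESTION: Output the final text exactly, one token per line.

Answer: zvc
tkbvz
mxm
oyf
bvhc
nbci
amw
xczg
mbjqb
iugeo
sgopf
vgoit
utx
iqg
zzsmd
hydet

Derivation:
Hunk 1: at line 10 remove [gtdi] add [rwiuj] -> 14 lines: zvc tkbvz mxm oyf bvhc nbci piqb nzp glqea vtwx rwiuj iqg zzsmd hydet
Hunk 2: at line 9 remove [vtwx,rwiuj] add [sgopf,vgoit,utx] -> 15 lines: zvc tkbvz mxm oyf bvhc nbci piqb nzp glqea sgopf vgoit utx iqg zzsmd hydet
Hunk 3: at line 5 remove [piqb,nzp] add [amw,zxgb,sqwa] -> 16 lines: zvc tkbvz mxm oyf bvhc nbci amw zxgb sqwa glqea sgopf vgoit utx iqg zzsmd hydet
Hunk 4: at line 7 remove [zxgb,sqwa,glqea] add [xczg,mbjqb,iugeo] -> 16 lines: zvc tkbvz mxm oyf bvhc nbci amw xczg mbjqb iugeo sgopf vgoit utx iqg zzsmd hydet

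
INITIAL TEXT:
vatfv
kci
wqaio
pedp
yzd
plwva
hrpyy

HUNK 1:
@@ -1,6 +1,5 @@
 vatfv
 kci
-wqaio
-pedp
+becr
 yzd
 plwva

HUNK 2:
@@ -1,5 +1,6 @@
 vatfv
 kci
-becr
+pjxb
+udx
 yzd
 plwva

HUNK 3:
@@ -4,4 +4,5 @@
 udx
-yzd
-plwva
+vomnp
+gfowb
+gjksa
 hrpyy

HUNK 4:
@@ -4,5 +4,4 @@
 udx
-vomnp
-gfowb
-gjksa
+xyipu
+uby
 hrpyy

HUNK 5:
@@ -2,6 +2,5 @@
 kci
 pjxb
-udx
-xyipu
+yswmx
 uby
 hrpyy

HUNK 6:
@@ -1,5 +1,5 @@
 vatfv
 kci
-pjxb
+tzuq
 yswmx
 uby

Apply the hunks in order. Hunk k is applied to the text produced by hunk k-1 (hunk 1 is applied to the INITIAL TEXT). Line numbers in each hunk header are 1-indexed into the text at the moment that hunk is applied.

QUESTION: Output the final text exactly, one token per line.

Hunk 1: at line 1 remove [wqaio,pedp] add [becr] -> 6 lines: vatfv kci becr yzd plwva hrpyy
Hunk 2: at line 1 remove [becr] add [pjxb,udx] -> 7 lines: vatfv kci pjxb udx yzd plwva hrpyy
Hunk 3: at line 4 remove [yzd,plwva] add [vomnp,gfowb,gjksa] -> 8 lines: vatfv kci pjxb udx vomnp gfowb gjksa hrpyy
Hunk 4: at line 4 remove [vomnp,gfowb,gjksa] add [xyipu,uby] -> 7 lines: vatfv kci pjxb udx xyipu uby hrpyy
Hunk 5: at line 2 remove [udx,xyipu] add [yswmx] -> 6 lines: vatfv kci pjxb yswmx uby hrpyy
Hunk 6: at line 1 remove [pjxb] add [tzuq] -> 6 lines: vatfv kci tzuq yswmx uby hrpyy

Answer: vatfv
kci
tzuq
yswmx
uby
hrpyy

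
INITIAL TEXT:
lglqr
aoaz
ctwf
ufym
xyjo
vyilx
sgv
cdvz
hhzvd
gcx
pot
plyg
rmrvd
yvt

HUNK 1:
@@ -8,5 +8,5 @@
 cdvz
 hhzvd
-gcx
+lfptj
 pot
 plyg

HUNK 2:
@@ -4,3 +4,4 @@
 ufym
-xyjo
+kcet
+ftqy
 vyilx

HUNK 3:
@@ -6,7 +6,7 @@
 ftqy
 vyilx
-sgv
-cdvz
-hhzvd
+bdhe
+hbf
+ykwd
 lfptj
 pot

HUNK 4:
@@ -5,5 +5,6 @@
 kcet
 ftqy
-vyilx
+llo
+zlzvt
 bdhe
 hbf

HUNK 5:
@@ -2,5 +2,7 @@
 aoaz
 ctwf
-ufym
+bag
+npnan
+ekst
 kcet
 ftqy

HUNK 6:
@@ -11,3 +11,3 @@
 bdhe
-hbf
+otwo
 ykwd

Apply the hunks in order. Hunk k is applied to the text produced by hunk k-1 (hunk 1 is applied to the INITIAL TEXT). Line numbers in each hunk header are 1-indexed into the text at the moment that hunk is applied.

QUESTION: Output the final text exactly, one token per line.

Answer: lglqr
aoaz
ctwf
bag
npnan
ekst
kcet
ftqy
llo
zlzvt
bdhe
otwo
ykwd
lfptj
pot
plyg
rmrvd
yvt

Derivation:
Hunk 1: at line 8 remove [gcx] add [lfptj] -> 14 lines: lglqr aoaz ctwf ufym xyjo vyilx sgv cdvz hhzvd lfptj pot plyg rmrvd yvt
Hunk 2: at line 4 remove [xyjo] add [kcet,ftqy] -> 15 lines: lglqr aoaz ctwf ufym kcet ftqy vyilx sgv cdvz hhzvd lfptj pot plyg rmrvd yvt
Hunk 3: at line 6 remove [sgv,cdvz,hhzvd] add [bdhe,hbf,ykwd] -> 15 lines: lglqr aoaz ctwf ufym kcet ftqy vyilx bdhe hbf ykwd lfptj pot plyg rmrvd yvt
Hunk 4: at line 5 remove [vyilx] add [llo,zlzvt] -> 16 lines: lglqr aoaz ctwf ufym kcet ftqy llo zlzvt bdhe hbf ykwd lfptj pot plyg rmrvd yvt
Hunk 5: at line 2 remove [ufym] add [bag,npnan,ekst] -> 18 lines: lglqr aoaz ctwf bag npnan ekst kcet ftqy llo zlzvt bdhe hbf ykwd lfptj pot plyg rmrvd yvt
Hunk 6: at line 11 remove [hbf] add [otwo] -> 18 lines: lglqr aoaz ctwf bag npnan ekst kcet ftqy llo zlzvt bdhe otwo ykwd lfptj pot plyg rmrvd yvt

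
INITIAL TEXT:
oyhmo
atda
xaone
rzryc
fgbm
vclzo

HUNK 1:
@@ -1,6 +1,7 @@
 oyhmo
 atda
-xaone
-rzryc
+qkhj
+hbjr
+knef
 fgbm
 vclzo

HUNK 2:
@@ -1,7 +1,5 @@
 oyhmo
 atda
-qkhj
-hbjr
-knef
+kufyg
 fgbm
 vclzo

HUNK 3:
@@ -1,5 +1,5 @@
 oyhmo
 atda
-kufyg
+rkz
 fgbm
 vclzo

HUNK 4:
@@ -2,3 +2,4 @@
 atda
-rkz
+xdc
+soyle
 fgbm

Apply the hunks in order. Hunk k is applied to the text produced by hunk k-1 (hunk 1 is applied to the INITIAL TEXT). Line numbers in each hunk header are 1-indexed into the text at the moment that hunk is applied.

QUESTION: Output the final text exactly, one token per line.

Answer: oyhmo
atda
xdc
soyle
fgbm
vclzo

Derivation:
Hunk 1: at line 1 remove [xaone,rzryc] add [qkhj,hbjr,knef] -> 7 lines: oyhmo atda qkhj hbjr knef fgbm vclzo
Hunk 2: at line 1 remove [qkhj,hbjr,knef] add [kufyg] -> 5 lines: oyhmo atda kufyg fgbm vclzo
Hunk 3: at line 1 remove [kufyg] add [rkz] -> 5 lines: oyhmo atda rkz fgbm vclzo
Hunk 4: at line 2 remove [rkz] add [xdc,soyle] -> 6 lines: oyhmo atda xdc soyle fgbm vclzo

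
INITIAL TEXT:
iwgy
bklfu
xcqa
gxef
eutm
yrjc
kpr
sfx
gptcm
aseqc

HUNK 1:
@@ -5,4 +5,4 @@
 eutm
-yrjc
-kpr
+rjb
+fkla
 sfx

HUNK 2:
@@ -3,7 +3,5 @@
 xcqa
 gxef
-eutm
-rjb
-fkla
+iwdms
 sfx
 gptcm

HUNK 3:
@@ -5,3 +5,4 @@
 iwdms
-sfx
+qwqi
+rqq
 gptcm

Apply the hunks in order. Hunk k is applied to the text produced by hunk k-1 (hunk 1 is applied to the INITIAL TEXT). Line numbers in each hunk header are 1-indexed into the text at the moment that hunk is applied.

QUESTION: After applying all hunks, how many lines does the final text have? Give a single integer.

Answer: 9

Derivation:
Hunk 1: at line 5 remove [yrjc,kpr] add [rjb,fkla] -> 10 lines: iwgy bklfu xcqa gxef eutm rjb fkla sfx gptcm aseqc
Hunk 2: at line 3 remove [eutm,rjb,fkla] add [iwdms] -> 8 lines: iwgy bklfu xcqa gxef iwdms sfx gptcm aseqc
Hunk 3: at line 5 remove [sfx] add [qwqi,rqq] -> 9 lines: iwgy bklfu xcqa gxef iwdms qwqi rqq gptcm aseqc
Final line count: 9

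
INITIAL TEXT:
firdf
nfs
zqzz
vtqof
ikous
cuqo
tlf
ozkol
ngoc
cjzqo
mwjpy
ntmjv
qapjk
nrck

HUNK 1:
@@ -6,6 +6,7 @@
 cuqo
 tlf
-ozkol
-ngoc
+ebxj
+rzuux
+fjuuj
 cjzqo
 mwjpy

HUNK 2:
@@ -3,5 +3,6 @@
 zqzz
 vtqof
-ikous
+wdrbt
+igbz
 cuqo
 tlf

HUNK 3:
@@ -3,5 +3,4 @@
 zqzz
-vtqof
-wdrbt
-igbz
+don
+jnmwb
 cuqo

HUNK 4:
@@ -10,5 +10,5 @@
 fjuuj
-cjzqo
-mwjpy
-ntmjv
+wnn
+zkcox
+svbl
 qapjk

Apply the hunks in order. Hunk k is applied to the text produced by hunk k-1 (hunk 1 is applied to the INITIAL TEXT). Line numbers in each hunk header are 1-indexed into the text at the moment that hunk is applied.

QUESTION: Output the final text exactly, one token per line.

Answer: firdf
nfs
zqzz
don
jnmwb
cuqo
tlf
ebxj
rzuux
fjuuj
wnn
zkcox
svbl
qapjk
nrck

Derivation:
Hunk 1: at line 6 remove [ozkol,ngoc] add [ebxj,rzuux,fjuuj] -> 15 lines: firdf nfs zqzz vtqof ikous cuqo tlf ebxj rzuux fjuuj cjzqo mwjpy ntmjv qapjk nrck
Hunk 2: at line 3 remove [ikous] add [wdrbt,igbz] -> 16 lines: firdf nfs zqzz vtqof wdrbt igbz cuqo tlf ebxj rzuux fjuuj cjzqo mwjpy ntmjv qapjk nrck
Hunk 3: at line 3 remove [vtqof,wdrbt,igbz] add [don,jnmwb] -> 15 lines: firdf nfs zqzz don jnmwb cuqo tlf ebxj rzuux fjuuj cjzqo mwjpy ntmjv qapjk nrck
Hunk 4: at line 10 remove [cjzqo,mwjpy,ntmjv] add [wnn,zkcox,svbl] -> 15 lines: firdf nfs zqzz don jnmwb cuqo tlf ebxj rzuux fjuuj wnn zkcox svbl qapjk nrck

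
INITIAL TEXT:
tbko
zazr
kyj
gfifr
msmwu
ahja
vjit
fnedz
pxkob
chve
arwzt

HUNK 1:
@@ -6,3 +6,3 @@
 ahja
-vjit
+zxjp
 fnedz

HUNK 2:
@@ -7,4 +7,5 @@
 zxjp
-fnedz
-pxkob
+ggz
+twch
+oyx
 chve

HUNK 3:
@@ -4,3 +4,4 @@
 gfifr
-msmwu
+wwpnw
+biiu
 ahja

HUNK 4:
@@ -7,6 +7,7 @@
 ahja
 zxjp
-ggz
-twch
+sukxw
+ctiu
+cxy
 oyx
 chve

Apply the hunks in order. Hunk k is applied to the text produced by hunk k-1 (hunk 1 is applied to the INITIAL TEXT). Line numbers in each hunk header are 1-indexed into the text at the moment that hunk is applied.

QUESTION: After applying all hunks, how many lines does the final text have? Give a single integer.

Answer: 14

Derivation:
Hunk 1: at line 6 remove [vjit] add [zxjp] -> 11 lines: tbko zazr kyj gfifr msmwu ahja zxjp fnedz pxkob chve arwzt
Hunk 2: at line 7 remove [fnedz,pxkob] add [ggz,twch,oyx] -> 12 lines: tbko zazr kyj gfifr msmwu ahja zxjp ggz twch oyx chve arwzt
Hunk 3: at line 4 remove [msmwu] add [wwpnw,biiu] -> 13 lines: tbko zazr kyj gfifr wwpnw biiu ahja zxjp ggz twch oyx chve arwzt
Hunk 4: at line 7 remove [ggz,twch] add [sukxw,ctiu,cxy] -> 14 lines: tbko zazr kyj gfifr wwpnw biiu ahja zxjp sukxw ctiu cxy oyx chve arwzt
Final line count: 14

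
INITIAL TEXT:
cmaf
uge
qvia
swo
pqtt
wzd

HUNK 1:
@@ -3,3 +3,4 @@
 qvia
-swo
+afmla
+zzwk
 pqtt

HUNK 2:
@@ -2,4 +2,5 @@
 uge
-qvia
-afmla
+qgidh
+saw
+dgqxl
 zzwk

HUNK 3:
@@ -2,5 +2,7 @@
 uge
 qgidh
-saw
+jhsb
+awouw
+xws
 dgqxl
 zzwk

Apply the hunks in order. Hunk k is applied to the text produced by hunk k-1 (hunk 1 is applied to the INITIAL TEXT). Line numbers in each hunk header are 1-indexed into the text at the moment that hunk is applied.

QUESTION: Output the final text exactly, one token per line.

Hunk 1: at line 3 remove [swo] add [afmla,zzwk] -> 7 lines: cmaf uge qvia afmla zzwk pqtt wzd
Hunk 2: at line 2 remove [qvia,afmla] add [qgidh,saw,dgqxl] -> 8 lines: cmaf uge qgidh saw dgqxl zzwk pqtt wzd
Hunk 3: at line 2 remove [saw] add [jhsb,awouw,xws] -> 10 lines: cmaf uge qgidh jhsb awouw xws dgqxl zzwk pqtt wzd

Answer: cmaf
uge
qgidh
jhsb
awouw
xws
dgqxl
zzwk
pqtt
wzd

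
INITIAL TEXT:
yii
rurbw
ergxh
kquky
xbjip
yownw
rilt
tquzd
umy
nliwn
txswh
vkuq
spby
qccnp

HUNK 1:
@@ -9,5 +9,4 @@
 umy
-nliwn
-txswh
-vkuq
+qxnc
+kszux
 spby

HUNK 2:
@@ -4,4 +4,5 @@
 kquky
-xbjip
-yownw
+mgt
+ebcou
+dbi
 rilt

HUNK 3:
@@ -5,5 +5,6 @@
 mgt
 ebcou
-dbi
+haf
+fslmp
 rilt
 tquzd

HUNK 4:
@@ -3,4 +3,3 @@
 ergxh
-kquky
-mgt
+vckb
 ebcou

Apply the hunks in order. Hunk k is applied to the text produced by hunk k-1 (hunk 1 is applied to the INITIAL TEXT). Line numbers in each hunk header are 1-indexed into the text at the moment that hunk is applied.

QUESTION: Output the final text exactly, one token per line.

Answer: yii
rurbw
ergxh
vckb
ebcou
haf
fslmp
rilt
tquzd
umy
qxnc
kszux
spby
qccnp

Derivation:
Hunk 1: at line 9 remove [nliwn,txswh,vkuq] add [qxnc,kszux] -> 13 lines: yii rurbw ergxh kquky xbjip yownw rilt tquzd umy qxnc kszux spby qccnp
Hunk 2: at line 4 remove [xbjip,yownw] add [mgt,ebcou,dbi] -> 14 lines: yii rurbw ergxh kquky mgt ebcou dbi rilt tquzd umy qxnc kszux spby qccnp
Hunk 3: at line 5 remove [dbi] add [haf,fslmp] -> 15 lines: yii rurbw ergxh kquky mgt ebcou haf fslmp rilt tquzd umy qxnc kszux spby qccnp
Hunk 4: at line 3 remove [kquky,mgt] add [vckb] -> 14 lines: yii rurbw ergxh vckb ebcou haf fslmp rilt tquzd umy qxnc kszux spby qccnp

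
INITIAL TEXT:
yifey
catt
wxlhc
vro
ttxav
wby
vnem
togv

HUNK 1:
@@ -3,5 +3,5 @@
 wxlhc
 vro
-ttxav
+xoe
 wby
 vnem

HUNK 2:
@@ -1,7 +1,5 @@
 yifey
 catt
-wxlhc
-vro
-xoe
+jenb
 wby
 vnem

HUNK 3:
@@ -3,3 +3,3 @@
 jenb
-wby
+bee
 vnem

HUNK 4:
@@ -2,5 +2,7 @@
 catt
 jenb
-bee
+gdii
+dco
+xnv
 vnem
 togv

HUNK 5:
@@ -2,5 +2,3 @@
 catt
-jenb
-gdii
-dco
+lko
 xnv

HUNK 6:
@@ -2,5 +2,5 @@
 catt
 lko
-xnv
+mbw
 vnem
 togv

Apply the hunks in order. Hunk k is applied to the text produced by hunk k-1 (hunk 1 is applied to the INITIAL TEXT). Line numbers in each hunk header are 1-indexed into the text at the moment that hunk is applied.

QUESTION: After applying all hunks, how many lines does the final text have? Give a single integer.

Answer: 6

Derivation:
Hunk 1: at line 3 remove [ttxav] add [xoe] -> 8 lines: yifey catt wxlhc vro xoe wby vnem togv
Hunk 2: at line 1 remove [wxlhc,vro,xoe] add [jenb] -> 6 lines: yifey catt jenb wby vnem togv
Hunk 3: at line 3 remove [wby] add [bee] -> 6 lines: yifey catt jenb bee vnem togv
Hunk 4: at line 2 remove [bee] add [gdii,dco,xnv] -> 8 lines: yifey catt jenb gdii dco xnv vnem togv
Hunk 5: at line 2 remove [jenb,gdii,dco] add [lko] -> 6 lines: yifey catt lko xnv vnem togv
Hunk 6: at line 2 remove [xnv] add [mbw] -> 6 lines: yifey catt lko mbw vnem togv
Final line count: 6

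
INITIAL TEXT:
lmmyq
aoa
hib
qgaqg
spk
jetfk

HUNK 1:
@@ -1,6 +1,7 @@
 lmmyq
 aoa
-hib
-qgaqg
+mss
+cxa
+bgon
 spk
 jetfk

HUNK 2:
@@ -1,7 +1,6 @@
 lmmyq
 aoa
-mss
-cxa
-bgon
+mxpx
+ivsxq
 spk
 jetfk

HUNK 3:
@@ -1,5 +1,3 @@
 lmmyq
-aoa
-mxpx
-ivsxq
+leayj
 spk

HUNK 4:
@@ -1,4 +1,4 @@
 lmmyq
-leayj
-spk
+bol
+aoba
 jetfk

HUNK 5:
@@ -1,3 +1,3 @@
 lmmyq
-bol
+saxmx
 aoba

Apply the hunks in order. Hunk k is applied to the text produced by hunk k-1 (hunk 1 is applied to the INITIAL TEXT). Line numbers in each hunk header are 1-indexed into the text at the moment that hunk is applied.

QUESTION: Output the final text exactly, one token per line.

Answer: lmmyq
saxmx
aoba
jetfk

Derivation:
Hunk 1: at line 1 remove [hib,qgaqg] add [mss,cxa,bgon] -> 7 lines: lmmyq aoa mss cxa bgon spk jetfk
Hunk 2: at line 1 remove [mss,cxa,bgon] add [mxpx,ivsxq] -> 6 lines: lmmyq aoa mxpx ivsxq spk jetfk
Hunk 3: at line 1 remove [aoa,mxpx,ivsxq] add [leayj] -> 4 lines: lmmyq leayj spk jetfk
Hunk 4: at line 1 remove [leayj,spk] add [bol,aoba] -> 4 lines: lmmyq bol aoba jetfk
Hunk 5: at line 1 remove [bol] add [saxmx] -> 4 lines: lmmyq saxmx aoba jetfk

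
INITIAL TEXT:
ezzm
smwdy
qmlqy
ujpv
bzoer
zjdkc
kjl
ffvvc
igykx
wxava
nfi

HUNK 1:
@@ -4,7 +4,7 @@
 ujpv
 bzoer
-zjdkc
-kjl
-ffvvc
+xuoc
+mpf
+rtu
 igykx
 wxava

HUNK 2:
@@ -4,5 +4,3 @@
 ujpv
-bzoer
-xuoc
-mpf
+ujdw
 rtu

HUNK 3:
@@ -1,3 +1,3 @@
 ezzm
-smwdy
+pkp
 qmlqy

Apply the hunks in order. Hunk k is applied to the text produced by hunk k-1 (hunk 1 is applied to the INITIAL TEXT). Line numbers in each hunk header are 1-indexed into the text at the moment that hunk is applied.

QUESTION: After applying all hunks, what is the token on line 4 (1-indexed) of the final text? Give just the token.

Hunk 1: at line 4 remove [zjdkc,kjl,ffvvc] add [xuoc,mpf,rtu] -> 11 lines: ezzm smwdy qmlqy ujpv bzoer xuoc mpf rtu igykx wxava nfi
Hunk 2: at line 4 remove [bzoer,xuoc,mpf] add [ujdw] -> 9 lines: ezzm smwdy qmlqy ujpv ujdw rtu igykx wxava nfi
Hunk 3: at line 1 remove [smwdy] add [pkp] -> 9 lines: ezzm pkp qmlqy ujpv ujdw rtu igykx wxava nfi
Final line 4: ujpv

Answer: ujpv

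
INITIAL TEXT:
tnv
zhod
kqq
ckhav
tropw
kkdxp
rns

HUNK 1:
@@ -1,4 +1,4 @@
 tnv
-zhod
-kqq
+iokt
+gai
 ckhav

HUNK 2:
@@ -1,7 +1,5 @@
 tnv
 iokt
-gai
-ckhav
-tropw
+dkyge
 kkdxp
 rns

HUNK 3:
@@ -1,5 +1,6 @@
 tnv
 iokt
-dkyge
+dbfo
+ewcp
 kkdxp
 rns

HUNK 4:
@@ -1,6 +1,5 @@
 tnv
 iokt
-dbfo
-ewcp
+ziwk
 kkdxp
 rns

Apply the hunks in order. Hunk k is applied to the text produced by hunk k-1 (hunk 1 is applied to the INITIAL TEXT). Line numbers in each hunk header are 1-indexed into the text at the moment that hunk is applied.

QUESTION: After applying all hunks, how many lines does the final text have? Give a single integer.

Hunk 1: at line 1 remove [zhod,kqq] add [iokt,gai] -> 7 lines: tnv iokt gai ckhav tropw kkdxp rns
Hunk 2: at line 1 remove [gai,ckhav,tropw] add [dkyge] -> 5 lines: tnv iokt dkyge kkdxp rns
Hunk 3: at line 1 remove [dkyge] add [dbfo,ewcp] -> 6 lines: tnv iokt dbfo ewcp kkdxp rns
Hunk 4: at line 1 remove [dbfo,ewcp] add [ziwk] -> 5 lines: tnv iokt ziwk kkdxp rns
Final line count: 5

Answer: 5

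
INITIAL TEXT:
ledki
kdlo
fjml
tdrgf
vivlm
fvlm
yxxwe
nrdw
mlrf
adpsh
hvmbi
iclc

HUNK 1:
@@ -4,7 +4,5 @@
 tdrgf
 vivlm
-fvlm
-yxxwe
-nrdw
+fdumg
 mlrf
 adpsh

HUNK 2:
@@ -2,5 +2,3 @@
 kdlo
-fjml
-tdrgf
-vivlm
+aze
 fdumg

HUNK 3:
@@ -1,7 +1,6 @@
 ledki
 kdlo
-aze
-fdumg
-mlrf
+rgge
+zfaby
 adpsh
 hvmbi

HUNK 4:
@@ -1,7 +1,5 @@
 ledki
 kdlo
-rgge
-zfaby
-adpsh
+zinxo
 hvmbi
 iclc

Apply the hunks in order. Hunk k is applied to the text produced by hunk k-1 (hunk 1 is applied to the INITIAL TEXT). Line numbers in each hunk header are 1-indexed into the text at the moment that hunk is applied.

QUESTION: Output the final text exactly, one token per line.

Answer: ledki
kdlo
zinxo
hvmbi
iclc

Derivation:
Hunk 1: at line 4 remove [fvlm,yxxwe,nrdw] add [fdumg] -> 10 lines: ledki kdlo fjml tdrgf vivlm fdumg mlrf adpsh hvmbi iclc
Hunk 2: at line 2 remove [fjml,tdrgf,vivlm] add [aze] -> 8 lines: ledki kdlo aze fdumg mlrf adpsh hvmbi iclc
Hunk 3: at line 1 remove [aze,fdumg,mlrf] add [rgge,zfaby] -> 7 lines: ledki kdlo rgge zfaby adpsh hvmbi iclc
Hunk 4: at line 1 remove [rgge,zfaby,adpsh] add [zinxo] -> 5 lines: ledki kdlo zinxo hvmbi iclc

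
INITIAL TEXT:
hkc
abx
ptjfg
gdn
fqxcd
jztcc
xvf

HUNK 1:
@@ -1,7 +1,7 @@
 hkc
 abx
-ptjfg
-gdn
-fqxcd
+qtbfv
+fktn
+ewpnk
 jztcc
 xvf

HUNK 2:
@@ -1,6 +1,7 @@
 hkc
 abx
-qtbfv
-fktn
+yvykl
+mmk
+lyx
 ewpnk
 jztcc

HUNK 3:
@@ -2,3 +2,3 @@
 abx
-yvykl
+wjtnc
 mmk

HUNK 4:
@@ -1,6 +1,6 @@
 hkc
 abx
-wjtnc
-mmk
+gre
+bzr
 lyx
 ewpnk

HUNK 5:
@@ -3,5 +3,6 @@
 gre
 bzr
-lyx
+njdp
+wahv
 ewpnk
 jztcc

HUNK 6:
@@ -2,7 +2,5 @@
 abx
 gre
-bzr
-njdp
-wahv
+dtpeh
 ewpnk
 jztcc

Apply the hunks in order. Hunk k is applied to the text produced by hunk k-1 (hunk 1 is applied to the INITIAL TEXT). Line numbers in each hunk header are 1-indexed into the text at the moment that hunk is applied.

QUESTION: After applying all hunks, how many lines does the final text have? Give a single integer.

Hunk 1: at line 1 remove [ptjfg,gdn,fqxcd] add [qtbfv,fktn,ewpnk] -> 7 lines: hkc abx qtbfv fktn ewpnk jztcc xvf
Hunk 2: at line 1 remove [qtbfv,fktn] add [yvykl,mmk,lyx] -> 8 lines: hkc abx yvykl mmk lyx ewpnk jztcc xvf
Hunk 3: at line 2 remove [yvykl] add [wjtnc] -> 8 lines: hkc abx wjtnc mmk lyx ewpnk jztcc xvf
Hunk 4: at line 1 remove [wjtnc,mmk] add [gre,bzr] -> 8 lines: hkc abx gre bzr lyx ewpnk jztcc xvf
Hunk 5: at line 3 remove [lyx] add [njdp,wahv] -> 9 lines: hkc abx gre bzr njdp wahv ewpnk jztcc xvf
Hunk 6: at line 2 remove [bzr,njdp,wahv] add [dtpeh] -> 7 lines: hkc abx gre dtpeh ewpnk jztcc xvf
Final line count: 7

Answer: 7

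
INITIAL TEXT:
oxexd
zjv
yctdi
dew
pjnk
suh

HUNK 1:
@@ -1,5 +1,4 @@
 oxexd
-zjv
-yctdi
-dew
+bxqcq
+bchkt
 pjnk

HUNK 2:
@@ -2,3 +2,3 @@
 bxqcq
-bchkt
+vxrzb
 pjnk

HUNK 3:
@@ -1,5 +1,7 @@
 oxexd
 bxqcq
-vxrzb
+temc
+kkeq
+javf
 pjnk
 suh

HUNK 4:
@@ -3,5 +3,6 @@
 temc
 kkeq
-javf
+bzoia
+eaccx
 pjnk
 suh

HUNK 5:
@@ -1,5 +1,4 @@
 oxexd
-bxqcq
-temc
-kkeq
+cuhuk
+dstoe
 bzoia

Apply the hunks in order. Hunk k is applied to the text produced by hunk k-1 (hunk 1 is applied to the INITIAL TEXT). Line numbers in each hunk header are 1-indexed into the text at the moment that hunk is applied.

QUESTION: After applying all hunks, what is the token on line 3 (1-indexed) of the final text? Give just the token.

Answer: dstoe

Derivation:
Hunk 1: at line 1 remove [zjv,yctdi,dew] add [bxqcq,bchkt] -> 5 lines: oxexd bxqcq bchkt pjnk suh
Hunk 2: at line 2 remove [bchkt] add [vxrzb] -> 5 lines: oxexd bxqcq vxrzb pjnk suh
Hunk 3: at line 1 remove [vxrzb] add [temc,kkeq,javf] -> 7 lines: oxexd bxqcq temc kkeq javf pjnk suh
Hunk 4: at line 3 remove [javf] add [bzoia,eaccx] -> 8 lines: oxexd bxqcq temc kkeq bzoia eaccx pjnk suh
Hunk 5: at line 1 remove [bxqcq,temc,kkeq] add [cuhuk,dstoe] -> 7 lines: oxexd cuhuk dstoe bzoia eaccx pjnk suh
Final line 3: dstoe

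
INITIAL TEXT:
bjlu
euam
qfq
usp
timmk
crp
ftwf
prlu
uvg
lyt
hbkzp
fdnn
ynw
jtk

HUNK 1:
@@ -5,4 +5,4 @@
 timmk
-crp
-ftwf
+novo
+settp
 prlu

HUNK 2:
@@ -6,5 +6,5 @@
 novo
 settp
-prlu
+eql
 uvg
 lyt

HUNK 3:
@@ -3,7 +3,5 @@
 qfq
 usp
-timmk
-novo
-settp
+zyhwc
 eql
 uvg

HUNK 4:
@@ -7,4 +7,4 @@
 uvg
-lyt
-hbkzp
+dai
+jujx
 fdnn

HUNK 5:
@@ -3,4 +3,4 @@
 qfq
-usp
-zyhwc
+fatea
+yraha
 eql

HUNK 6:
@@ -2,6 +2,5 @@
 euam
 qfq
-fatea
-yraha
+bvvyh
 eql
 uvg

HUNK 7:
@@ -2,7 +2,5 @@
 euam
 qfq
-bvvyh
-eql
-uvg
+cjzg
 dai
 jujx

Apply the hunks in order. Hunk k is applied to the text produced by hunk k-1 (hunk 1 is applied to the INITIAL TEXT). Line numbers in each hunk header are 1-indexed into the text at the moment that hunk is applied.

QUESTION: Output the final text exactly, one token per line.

Hunk 1: at line 5 remove [crp,ftwf] add [novo,settp] -> 14 lines: bjlu euam qfq usp timmk novo settp prlu uvg lyt hbkzp fdnn ynw jtk
Hunk 2: at line 6 remove [prlu] add [eql] -> 14 lines: bjlu euam qfq usp timmk novo settp eql uvg lyt hbkzp fdnn ynw jtk
Hunk 3: at line 3 remove [timmk,novo,settp] add [zyhwc] -> 12 lines: bjlu euam qfq usp zyhwc eql uvg lyt hbkzp fdnn ynw jtk
Hunk 4: at line 7 remove [lyt,hbkzp] add [dai,jujx] -> 12 lines: bjlu euam qfq usp zyhwc eql uvg dai jujx fdnn ynw jtk
Hunk 5: at line 3 remove [usp,zyhwc] add [fatea,yraha] -> 12 lines: bjlu euam qfq fatea yraha eql uvg dai jujx fdnn ynw jtk
Hunk 6: at line 2 remove [fatea,yraha] add [bvvyh] -> 11 lines: bjlu euam qfq bvvyh eql uvg dai jujx fdnn ynw jtk
Hunk 7: at line 2 remove [bvvyh,eql,uvg] add [cjzg] -> 9 lines: bjlu euam qfq cjzg dai jujx fdnn ynw jtk

Answer: bjlu
euam
qfq
cjzg
dai
jujx
fdnn
ynw
jtk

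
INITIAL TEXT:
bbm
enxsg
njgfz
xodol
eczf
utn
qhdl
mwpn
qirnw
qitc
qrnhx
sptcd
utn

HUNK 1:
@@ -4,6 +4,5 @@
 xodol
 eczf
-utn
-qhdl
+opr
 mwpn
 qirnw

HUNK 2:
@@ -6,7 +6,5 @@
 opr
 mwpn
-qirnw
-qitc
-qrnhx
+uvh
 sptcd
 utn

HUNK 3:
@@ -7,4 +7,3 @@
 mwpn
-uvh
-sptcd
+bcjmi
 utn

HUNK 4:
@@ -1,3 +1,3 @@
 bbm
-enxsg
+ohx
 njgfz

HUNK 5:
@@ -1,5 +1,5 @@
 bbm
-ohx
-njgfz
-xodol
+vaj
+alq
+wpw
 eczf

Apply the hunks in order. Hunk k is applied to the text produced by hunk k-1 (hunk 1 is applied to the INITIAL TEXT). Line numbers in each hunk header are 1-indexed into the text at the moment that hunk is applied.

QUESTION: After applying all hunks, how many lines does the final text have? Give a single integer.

Answer: 9

Derivation:
Hunk 1: at line 4 remove [utn,qhdl] add [opr] -> 12 lines: bbm enxsg njgfz xodol eczf opr mwpn qirnw qitc qrnhx sptcd utn
Hunk 2: at line 6 remove [qirnw,qitc,qrnhx] add [uvh] -> 10 lines: bbm enxsg njgfz xodol eczf opr mwpn uvh sptcd utn
Hunk 3: at line 7 remove [uvh,sptcd] add [bcjmi] -> 9 lines: bbm enxsg njgfz xodol eczf opr mwpn bcjmi utn
Hunk 4: at line 1 remove [enxsg] add [ohx] -> 9 lines: bbm ohx njgfz xodol eczf opr mwpn bcjmi utn
Hunk 5: at line 1 remove [ohx,njgfz,xodol] add [vaj,alq,wpw] -> 9 lines: bbm vaj alq wpw eczf opr mwpn bcjmi utn
Final line count: 9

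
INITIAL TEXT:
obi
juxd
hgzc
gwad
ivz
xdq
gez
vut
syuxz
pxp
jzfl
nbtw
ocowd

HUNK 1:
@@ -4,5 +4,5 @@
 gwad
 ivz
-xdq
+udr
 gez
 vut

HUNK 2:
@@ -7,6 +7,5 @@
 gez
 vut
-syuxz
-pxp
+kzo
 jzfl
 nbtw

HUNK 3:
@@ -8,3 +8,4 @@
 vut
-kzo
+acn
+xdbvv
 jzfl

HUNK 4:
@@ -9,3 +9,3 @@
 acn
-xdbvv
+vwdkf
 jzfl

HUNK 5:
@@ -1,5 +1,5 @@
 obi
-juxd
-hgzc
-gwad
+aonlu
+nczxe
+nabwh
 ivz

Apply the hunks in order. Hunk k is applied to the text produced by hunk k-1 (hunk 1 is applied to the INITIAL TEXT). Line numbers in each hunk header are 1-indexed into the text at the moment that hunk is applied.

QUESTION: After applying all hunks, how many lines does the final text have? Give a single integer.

Answer: 13

Derivation:
Hunk 1: at line 4 remove [xdq] add [udr] -> 13 lines: obi juxd hgzc gwad ivz udr gez vut syuxz pxp jzfl nbtw ocowd
Hunk 2: at line 7 remove [syuxz,pxp] add [kzo] -> 12 lines: obi juxd hgzc gwad ivz udr gez vut kzo jzfl nbtw ocowd
Hunk 3: at line 8 remove [kzo] add [acn,xdbvv] -> 13 lines: obi juxd hgzc gwad ivz udr gez vut acn xdbvv jzfl nbtw ocowd
Hunk 4: at line 9 remove [xdbvv] add [vwdkf] -> 13 lines: obi juxd hgzc gwad ivz udr gez vut acn vwdkf jzfl nbtw ocowd
Hunk 5: at line 1 remove [juxd,hgzc,gwad] add [aonlu,nczxe,nabwh] -> 13 lines: obi aonlu nczxe nabwh ivz udr gez vut acn vwdkf jzfl nbtw ocowd
Final line count: 13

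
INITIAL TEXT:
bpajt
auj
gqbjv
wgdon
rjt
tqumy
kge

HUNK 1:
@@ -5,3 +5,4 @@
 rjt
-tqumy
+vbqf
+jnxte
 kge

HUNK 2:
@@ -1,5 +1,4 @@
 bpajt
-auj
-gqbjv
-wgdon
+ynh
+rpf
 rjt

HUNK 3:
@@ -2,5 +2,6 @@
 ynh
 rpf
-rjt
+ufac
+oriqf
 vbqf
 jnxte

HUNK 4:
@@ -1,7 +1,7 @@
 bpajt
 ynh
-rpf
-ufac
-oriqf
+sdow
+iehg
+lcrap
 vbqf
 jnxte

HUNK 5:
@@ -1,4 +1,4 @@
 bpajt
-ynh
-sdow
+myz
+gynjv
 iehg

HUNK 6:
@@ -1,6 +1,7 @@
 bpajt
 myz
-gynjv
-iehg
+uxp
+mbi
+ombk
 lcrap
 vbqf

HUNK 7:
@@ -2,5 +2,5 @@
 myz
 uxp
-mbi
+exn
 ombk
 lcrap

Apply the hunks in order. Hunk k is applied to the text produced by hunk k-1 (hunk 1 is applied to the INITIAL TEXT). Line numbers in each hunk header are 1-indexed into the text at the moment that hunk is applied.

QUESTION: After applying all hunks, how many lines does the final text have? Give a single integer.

Hunk 1: at line 5 remove [tqumy] add [vbqf,jnxte] -> 8 lines: bpajt auj gqbjv wgdon rjt vbqf jnxte kge
Hunk 2: at line 1 remove [auj,gqbjv,wgdon] add [ynh,rpf] -> 7 lines: bpajt ynh rpf rjt vbqf jnxte kge
Hunk 3: at line 2 remove [rjt] add [ufac,oriqf] -> 8 lines: bpajt ynh rpf ufac oriqf vbqf jnxte kge
Hunk 4: at line 1 remove [rpf,ufac,oriqf] add [sdow,iehg,lcrap] -> 8 lines: bpajt ynh sdow iehg lcrap vbqf jnxte kge
Hunk 5: at line 1 remove [ynh,sdow] add [myz,gynjv] -> 8 lines: bpajt myz gynjv iehg lcrap vbqf jnxte kge
Hunk 6: at line 1 remove [gynjv,iehg] add [uxp,mbi,ombk] -> 9 lines: bpajt myz uxp mbi ombk lcrap vbqf jnxte kge
Hunk 7: at line 2 remove [mbi] add [exn] -> 9 lines: bpajt myz uxp exn ombk lcrap vbqf jnxte kge
Final line count: 9

Answer: 9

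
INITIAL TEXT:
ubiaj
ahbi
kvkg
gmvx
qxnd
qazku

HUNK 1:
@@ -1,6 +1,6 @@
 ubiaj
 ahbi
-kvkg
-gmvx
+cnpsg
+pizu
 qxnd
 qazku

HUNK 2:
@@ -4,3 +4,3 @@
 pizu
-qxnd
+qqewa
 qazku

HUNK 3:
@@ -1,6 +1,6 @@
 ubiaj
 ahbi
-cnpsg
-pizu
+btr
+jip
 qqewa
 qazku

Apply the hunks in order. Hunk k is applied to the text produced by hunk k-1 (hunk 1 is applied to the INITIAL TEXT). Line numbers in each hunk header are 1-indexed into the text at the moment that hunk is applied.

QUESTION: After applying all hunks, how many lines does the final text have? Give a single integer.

Answer: 6

Derivation:
Hunk 1: at line 1 remove [kvkg,gmvx] add [cnpsg,pizu] -> 6 lines: ubiaj ahbi cnpsg pizu qxnd qazku
Hunk 2: at line 4 remove [qxnd] add [qqewa] -> 6 lines: ubiaj ahbi cnpsg pizu qqewa qazku
Hunk 3: at line 1 remove [cnpsg,pizu] add [btr,jip] -> 6 lines: ubiaj ahbi btr jip qqewa qazku
Final line count: 6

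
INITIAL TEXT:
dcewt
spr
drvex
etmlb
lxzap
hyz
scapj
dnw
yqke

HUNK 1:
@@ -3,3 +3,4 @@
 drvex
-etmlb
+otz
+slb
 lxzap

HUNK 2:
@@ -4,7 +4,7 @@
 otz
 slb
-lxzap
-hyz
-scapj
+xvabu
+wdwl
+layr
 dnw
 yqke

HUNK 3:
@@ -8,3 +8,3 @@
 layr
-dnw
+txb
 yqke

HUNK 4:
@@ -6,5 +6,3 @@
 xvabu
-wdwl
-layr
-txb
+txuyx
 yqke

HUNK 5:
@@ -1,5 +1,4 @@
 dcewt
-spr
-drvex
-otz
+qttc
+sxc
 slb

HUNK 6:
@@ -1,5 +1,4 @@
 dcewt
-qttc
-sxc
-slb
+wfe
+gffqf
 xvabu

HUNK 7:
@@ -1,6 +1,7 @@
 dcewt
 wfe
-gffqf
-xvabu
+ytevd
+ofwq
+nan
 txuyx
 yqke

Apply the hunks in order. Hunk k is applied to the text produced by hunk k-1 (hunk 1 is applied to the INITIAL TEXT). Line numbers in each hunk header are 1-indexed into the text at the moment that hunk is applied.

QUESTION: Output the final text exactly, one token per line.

Hunk 1: at line 3 remove [etmlb] add [otz,slb] -> 10 lines: dcewt spr drvex otz slb lxzap hyz scapj dnw yqke
Hunk 2: at line 4 remove [lxzap,hyz,scapj] add [xvabu,wdwl,layr] -> 10 lines: dcewt spr drvex otz slb xvabu wdwl layr dnw yqke
Hunk 3: at line 8 remove [dnw] add [txb] -> 10 lines: dcewt spr drvex otz slb xvabu wdwl layr txb yqke
Hunk 4: at line 6 remove [wdwl,layr,txb] add [txuyx] -> 8 lines: dcewt spr drvex otz slb xvabu txuyx yqke
Hunk 5: at line 1 remove [spr,drvex,otz] add [qttc,sxc] -> 7 lines: dcewt qttc sxc slb xvabu txuyx yqke
Hunk 6: at line 1 remove [qttc,sxc,slb] add [wfe,gffqf] -> 6 lines: dcewt wfe gffqf xvabu txuyx yqke
Hunk 7: at line 1 remove [gffqf,xvabu] add [ytevd,ofwq,nan] -> 7 lines: dcewt wfe ytevd ofwq nan txuyx yqke

Answer: dcewt
wfe
ytevd
ofwq
nan
txuyx
yqke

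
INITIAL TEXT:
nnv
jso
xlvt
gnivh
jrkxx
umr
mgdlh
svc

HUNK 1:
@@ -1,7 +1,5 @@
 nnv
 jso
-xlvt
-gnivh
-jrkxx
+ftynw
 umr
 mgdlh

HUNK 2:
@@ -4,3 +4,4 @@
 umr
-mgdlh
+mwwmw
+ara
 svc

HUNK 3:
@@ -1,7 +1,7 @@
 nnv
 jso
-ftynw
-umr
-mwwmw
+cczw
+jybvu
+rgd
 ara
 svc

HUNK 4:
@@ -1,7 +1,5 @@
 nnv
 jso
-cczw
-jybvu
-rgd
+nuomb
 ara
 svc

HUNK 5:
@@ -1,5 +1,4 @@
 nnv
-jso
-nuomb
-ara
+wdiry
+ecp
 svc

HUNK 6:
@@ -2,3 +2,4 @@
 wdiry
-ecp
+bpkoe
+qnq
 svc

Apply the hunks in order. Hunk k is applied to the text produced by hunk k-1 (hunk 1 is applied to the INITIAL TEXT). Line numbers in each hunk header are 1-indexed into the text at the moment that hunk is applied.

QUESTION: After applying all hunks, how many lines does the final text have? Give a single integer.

Answer: 5

Derivation:
Hunk 1: at line 1 remove [xlvt,gnivh,jrkxx] add [ftynw] -> 6 lines: nnv jso ftynw umr mgdlh svc
Hunk 2: at line 4 remove [mgdlh] add [mwwmw,ara] -> 7 lines: nnv jso ftynw umr mwwmw ara svc
Hunk 3: at line 1 remove [ftynw,umr,mwwmw] add [cczw,jybvu,rgd] -> 7 lines: nnv jso cczw jybvu rgd ara svc
Hunk 4: at line 1 remove [cczw,jybvu,rgd] add [nuomb] -> 5 lines: nnv jso nuomb ara svc
Hunk 5: at line 1 remove [jso,nuomb,ara] add [wdiry,ecp] -> 4 lines: nnv wdiry ecp svc
Hunk 6: at line 2 remove [ecp] add [bpkoe,qnq] -> 5 lines: nnv wdiry bpkoe qnq svc
Final line count: 5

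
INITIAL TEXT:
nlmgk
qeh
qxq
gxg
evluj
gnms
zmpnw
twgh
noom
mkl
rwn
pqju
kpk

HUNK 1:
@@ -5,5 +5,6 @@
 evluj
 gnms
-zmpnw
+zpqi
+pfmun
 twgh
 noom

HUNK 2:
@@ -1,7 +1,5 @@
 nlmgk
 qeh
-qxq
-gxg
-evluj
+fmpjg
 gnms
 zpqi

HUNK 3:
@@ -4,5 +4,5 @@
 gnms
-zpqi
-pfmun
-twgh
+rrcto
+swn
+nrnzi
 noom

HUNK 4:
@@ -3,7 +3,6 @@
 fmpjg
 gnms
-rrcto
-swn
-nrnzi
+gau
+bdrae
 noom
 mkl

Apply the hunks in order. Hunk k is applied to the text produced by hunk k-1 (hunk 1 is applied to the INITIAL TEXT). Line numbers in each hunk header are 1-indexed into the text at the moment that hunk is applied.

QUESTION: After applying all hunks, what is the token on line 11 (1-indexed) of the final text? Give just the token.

Answer: kpk

Derivation:
Hunk 1: at line 5 remove [zmpnw] add [zpqi,pfmun] -> 14 lines: nlmgk qeh qxq gxg evluj gnms zpqi pfmun twgh noom mkl rwn pqju kpk
Hunk 2: at line 1 remove [qxq,gxg,evluj] add [fmpjg] -> 12 lines: nlmgk qeh fmpjg gnms zpqi pfmun twgh noom mkl rwn pqju kpk
Hunk 3: at line 4 remove [zpqi,pfmun,twgh] add [rrcto,swn,nrnzi] -> 12 lines: nlmgk qeh fmpjg gnms rrcto swn nrnzi noom mkl rwn pqju kpk
Hunk 4: at line 3 remove [rrcto,swn,nrnzi] add [gau,bdrae] -> 11 lines: nlmgk qeh fmpjg gnms gau bdrae noom mkl rwn pqju kpk
Final line 11: kpk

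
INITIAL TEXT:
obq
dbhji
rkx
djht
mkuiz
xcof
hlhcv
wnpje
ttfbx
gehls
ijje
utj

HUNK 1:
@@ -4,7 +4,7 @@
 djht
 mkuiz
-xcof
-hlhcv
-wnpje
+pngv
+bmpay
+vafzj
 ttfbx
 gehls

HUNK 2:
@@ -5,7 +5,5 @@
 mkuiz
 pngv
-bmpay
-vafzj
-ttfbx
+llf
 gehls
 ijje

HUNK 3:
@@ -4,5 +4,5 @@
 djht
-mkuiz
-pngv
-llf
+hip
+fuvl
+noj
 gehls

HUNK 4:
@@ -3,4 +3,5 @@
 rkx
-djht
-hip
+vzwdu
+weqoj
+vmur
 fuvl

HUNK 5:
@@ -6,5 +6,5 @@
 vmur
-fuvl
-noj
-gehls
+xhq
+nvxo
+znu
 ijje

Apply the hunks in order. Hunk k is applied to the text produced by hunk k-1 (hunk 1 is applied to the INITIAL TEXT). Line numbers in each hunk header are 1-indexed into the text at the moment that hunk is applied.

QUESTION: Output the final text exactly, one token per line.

Hunk 1: at line 4 remove [xcof,hlhcv,wnpje] add [pngv,bmpay,vafzj] -> 12 lines: obq dbhji rkx djht mkuiz pngv bmpay vafzj ttfbx gehls ijje utj
Hunk 2: at line 5 remove [bmpay,vafzj,ttfbx] add [llf] -> 10 lines: obq dbhji rkx djht mkuiz pngv llf gehls ijje utj
Hunk 3: at line 4 remove [mkuiz,pngv,llf] add [hip,fuvl,noj] -> 10 lines: obq dbhji rkx djht hip fuvl noj gehls ijje utj
Hunk 4: at line 3 remove [djht,hip] add [vzwdu,weqoj,vmur] -> 11 lines: obq dbhji rkx vzwdu weqoj vmur fuvl noj gehls ijje utj
Hunk 5: at line 6 remove [fuvl,noj,gehls] add [xhq,nvxo,znu] -> 11 lines: obq dbhji rkx vzwdu weqoj vmur xhq nvxo znu ijje utj

Answer: obq
dbhji
rkx
vzwdu
weqoj
vmur
xhq
nvxo
znu
ijje
utj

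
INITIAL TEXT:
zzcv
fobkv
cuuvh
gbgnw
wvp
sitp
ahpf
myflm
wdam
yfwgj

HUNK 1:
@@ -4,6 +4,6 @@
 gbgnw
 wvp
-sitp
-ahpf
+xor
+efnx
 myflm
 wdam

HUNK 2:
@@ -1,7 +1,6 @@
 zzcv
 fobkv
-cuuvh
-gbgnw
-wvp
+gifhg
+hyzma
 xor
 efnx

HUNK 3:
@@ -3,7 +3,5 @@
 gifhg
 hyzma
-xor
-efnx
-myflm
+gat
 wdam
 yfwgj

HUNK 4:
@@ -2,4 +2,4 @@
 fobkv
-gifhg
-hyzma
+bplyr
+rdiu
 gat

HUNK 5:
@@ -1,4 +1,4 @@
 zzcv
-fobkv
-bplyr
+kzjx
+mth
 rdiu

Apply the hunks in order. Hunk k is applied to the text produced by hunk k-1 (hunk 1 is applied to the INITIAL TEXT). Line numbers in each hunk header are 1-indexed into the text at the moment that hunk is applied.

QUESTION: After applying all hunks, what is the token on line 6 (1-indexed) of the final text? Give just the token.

Answer: wdam

Derivation:
Hunk 1: at line 4 remove [sitp,ahpf] add [xor,efnx] -> 10 lines: zzcv fobkv cuuvh gbgnw wvp xor efnx myflm wdam yfwgj
Hunk 2: at line 1 remove [cuuvh,gbgnw,wvp] add [gifhg,hyzma] -> 9 lines: zzcv fobkv gifhg hyzma xor efnx myflm wdam yfwgj
Hunk 3: at line 3 remove [xor,efnx,myflm] add [gat] -> 7 lines: zzcv fobkv gifhg hyzma gat wdam yfwgj
Hunk 4: at line 2 remove [gifhg,hyzma] add [bplyr,rdiu] -> 7 lines: zzcv fobkv bplyr rdiu gat wdam yfwgj
Hunk 5: at line 1 remove [fobkv,bplyr] add [kzjx,mth] -> 7 lines: zzcv kzjx mth rdiu gat wdam yfwgj
Final line 6: wdam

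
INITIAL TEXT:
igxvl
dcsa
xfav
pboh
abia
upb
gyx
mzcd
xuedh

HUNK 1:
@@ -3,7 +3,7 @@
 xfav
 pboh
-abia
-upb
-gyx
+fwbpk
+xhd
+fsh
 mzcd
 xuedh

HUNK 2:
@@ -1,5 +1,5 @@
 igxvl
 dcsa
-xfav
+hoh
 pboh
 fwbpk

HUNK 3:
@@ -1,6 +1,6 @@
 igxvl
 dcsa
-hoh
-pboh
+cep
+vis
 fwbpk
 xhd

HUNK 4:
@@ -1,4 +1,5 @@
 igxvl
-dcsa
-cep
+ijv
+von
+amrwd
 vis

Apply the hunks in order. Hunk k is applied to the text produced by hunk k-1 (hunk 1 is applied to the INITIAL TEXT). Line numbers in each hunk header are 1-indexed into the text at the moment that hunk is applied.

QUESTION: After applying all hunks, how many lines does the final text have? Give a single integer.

Hunk 1: at line 3 remove [abia,upb,gyx] add [fwbpk,xhd,fsh] -> 9 lines: igxvl dcsa xfav pboh fwbpk xhd fsh mzcd xuedh
Hunk 2: at line 1 remove [xfav] add [hoh] -> 9 lines: igxvl dcsa hoh pboh fwbpk xhd fsh mzcd xuedh
Hunk 3: at line 1 remove [hoh,pboh] add [cep,vis] -> 9 lines: igxvl dcsa cep vis fwbpk xhd fsh mzcd xuedh
Hunk 4: at line 1 remove [dcsa,cep] add [ijv,von,amrwd] -> 10 lines: igxvl ijv von amrwd vis fwbpk xhd fsh mzcd xuedh
Final line count: 10

Answer: 10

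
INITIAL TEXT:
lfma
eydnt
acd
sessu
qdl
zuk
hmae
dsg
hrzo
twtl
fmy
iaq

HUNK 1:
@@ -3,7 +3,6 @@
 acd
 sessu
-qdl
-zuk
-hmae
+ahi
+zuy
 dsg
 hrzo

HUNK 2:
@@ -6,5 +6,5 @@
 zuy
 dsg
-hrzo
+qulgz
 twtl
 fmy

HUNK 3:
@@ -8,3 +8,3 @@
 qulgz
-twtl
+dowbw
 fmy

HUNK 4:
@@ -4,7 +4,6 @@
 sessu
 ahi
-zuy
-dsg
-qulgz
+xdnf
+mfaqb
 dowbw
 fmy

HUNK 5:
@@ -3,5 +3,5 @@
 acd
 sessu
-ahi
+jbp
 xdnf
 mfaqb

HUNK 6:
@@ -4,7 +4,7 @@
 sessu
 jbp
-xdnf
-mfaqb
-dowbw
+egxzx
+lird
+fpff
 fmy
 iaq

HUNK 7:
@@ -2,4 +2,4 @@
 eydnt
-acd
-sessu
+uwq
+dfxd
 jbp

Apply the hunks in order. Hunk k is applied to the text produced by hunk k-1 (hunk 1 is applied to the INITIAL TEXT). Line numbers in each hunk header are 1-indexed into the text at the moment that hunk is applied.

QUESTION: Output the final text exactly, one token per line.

Hunk 1: at line 3 remove [qdl,zuk,hmae] add [ahi,zuy] -> 11 lines: lfma eydnt acd sessu ahi zuy dsg hrzo twtl fmy iaq
Hunk 2: at line 6 remove [hrzo] add [qulgz] -> 11 lines: lfma eydnt acd sessu ahi zuy dsg qulgz twtl fmy iaq
Hunk 3: at line 8 remove [twtl] add [dowbw] -> 11 lines: lfma eydnt acd sessu ahi zuy dsg qulgz dowbw fmy iaq
Hunk 4: at line 4 remove [zuy,dsg,qulgz] add [xdnf,mfaqb] -> 10 lines: lfma eydnt acd sessu ahi xdnf mfaqb dowbw fmy iaq
Hunk 5: at line 3 remove [ahi] add [jbp] -> 10 lines: lfma eydnt acd sessu jbp xdnf mfaqb dowbw fmy iaq
Hunk 6: at line 4 remove [xdnf,mfaqb,dowbw] add [egxzx,lird,fpff] -> 10 lines: lfma eydnt acd sessu jbp egxzx lird fpff fmy iaq
Hunk 7: at line 2 remove [acd,sessu] add [uwq,dfxd] -> 10 lines: lfma eydnt uwq dfxd jbp egxzx lird fpff fmy iaq

Answer: lfma
eydnt
uwq
dfxd
jbp
egxzx
lird
fpff
fmy
iaq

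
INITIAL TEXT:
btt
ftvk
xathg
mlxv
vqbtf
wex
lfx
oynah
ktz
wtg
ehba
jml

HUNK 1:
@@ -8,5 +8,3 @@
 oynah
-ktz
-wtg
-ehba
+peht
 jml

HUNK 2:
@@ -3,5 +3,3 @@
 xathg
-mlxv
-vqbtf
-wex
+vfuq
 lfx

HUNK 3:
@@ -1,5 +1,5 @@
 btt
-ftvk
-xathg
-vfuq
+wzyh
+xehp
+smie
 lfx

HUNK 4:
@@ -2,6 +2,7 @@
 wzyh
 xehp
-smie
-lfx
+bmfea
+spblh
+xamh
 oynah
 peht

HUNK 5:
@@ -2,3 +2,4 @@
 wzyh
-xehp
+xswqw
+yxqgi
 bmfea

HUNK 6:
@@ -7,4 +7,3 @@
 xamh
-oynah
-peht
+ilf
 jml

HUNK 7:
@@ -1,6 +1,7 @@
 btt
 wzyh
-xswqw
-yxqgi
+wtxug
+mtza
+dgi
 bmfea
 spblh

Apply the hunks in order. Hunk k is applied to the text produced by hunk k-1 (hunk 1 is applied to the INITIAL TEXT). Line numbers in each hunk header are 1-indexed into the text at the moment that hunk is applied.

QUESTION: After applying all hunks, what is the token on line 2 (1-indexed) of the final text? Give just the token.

Answer: wzyh

Derivation:
Hunk 1: at line 8 remove [ktz,wtg,ehba] add [peht] -> 10 lines: btt ftvk xathg mlxv vqbtf wex lfx oynah peht jml
Hunk 2: at line 3 remove [mlxv,vqbtf,wex] add [vfuq] -> 8 lines: btt ftvk xathg vfuq lfx oynah peht jml
Hunk 3: at line 1 remove [ftvk,xathg,vfuq] add [wzyh,xehp,smie] -> 8 lines: btt wzyh xehp smie lfx oynah peht jml
Hunk 4: at line 2 remove [smie,lfx] add [bmfea,spblh,xamh] -> 9 lines: btt wzyh xehp bmfea spblh xamh oynah peht jml
Hunk 5: at line 2 remove [xehp] add [xswqw,yxqgi] -> 10 lines: btt wzyh xswqw yxqgi bmfea spblh xamh oynah peht jml
Hunk 6: at line 7 remove [oynah,peht] add [ilf] -> 9 lines: btt wzyh xswqw yxqgi bmfea spblh xamh ilf jml
Hunk 7: at line 1 remove [xswqw,yxqgi] add [wtxug,mtza,dgi] -> 10 lines: btt wzyh wtxug mtza dgi bmfea spblh xamh ilf jml
Final line 2: wzyh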